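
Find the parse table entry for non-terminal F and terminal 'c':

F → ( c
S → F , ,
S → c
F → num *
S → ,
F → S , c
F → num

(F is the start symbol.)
F → S , c

To find M[F, 'c'], we find productions for F where 'c' is in the predict set (PREDICT(N → α) = (FIRST(α) \ {ε}) ∪ (FOLLOW(N) if α ⇒* ε)).

Relevant sets:
  FIRST(S) = { '(', ',', 'c', 'num' }

F → ( c: PREDICT = { '(' }
F → num *: PREDICT = { 'num' }
F → S , c: PREDICT = { '(', ',', 'c', 'num' }
  'c' is in predict set, so this production goes in M[F, 'c']
F → num: PREDICT = { 'num' }

M[F, 'c'] = F → S , c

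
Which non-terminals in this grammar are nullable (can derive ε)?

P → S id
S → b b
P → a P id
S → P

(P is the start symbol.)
A non-terminal is nullable if it can derive ε (the empty string): either it has an ε-production, or it has a production whose right-hand side consists entirely of nullable non-terminals.

There are no ε-productions, so no non-terminal can derive ε.
No non-terminals are nullable.

Answer: None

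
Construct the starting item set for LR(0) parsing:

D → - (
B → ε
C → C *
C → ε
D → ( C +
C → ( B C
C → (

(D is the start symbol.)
First, augment the grammar with D' → D
I₀ = CLOSURE({ [D' → . D] }):
  [D' → . D] has the dot before D: add [D → . - (], [D → . ( C +]
No further items can be added.

I₀ = { [D → . ( C +], [D → . - (], [D' → . D] }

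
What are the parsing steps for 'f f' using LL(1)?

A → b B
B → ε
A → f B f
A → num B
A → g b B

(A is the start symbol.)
LL(1) parsing maintains a stack (initially the start symbol over $) and the input. At each step: if the stack top is a terminal, match it against the current input token; if it is a non-terminal N, replace it with the RHS of M[N, lookahead] (the unique production whose predict set contains the lookahead).

Stack is shown with the top on the left.

Stack    Input  Action
----------------------
A $      f f $  output A → f B f
f B f $  f f $  match 'f'
B f $    f $    output B → ε
f $      f $    match 'f'
$        $      accept

The string is accepted.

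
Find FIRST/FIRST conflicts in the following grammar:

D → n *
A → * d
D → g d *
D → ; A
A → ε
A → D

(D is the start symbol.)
No FIRST/FIRST conflicts.

A FIRST/FIRST conflict occurs when two productions N → α and N → β for the same non-terminal have FIRST(α) ∩ FIRST(β) ≠ ∅ (with ε ∈ FIRST of a nullable right-hand side, so two nullable alternatives also conflict).

FIRST sets of the non-terminals at (or reachable through a nullable prefix from) the front of some alternative:
  FIRST(D) = { ';', 'g', 'n' }

Productions for D:
  D → n *: FIRST = { 'n' }
  D → g d *: FIRST = { 'g' }
  D → ; A: FIRST = { ';' }
Productions for A:
  A → * d: FIRST = { '*' }
  A → ε: FIRST = { ε }
  A → D: FIRST = { ';', 'g', 'n' }

All alternatives of each non-terminal have pairwise disjoint FIRST sets.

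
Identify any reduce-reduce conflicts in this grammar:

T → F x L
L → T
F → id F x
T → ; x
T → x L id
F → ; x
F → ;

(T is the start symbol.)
Yes — I15: [F → ; x .] vs [T → ; x .]

A reduce-reduce conflict occurs when an LR(0) state has two complete items [A → α .] and [B → β .] — both call for a reduction, and with no lookahead the parser cannot choose between them.

Augment with T' → T and build the canonical LR(0) collection (I0 = CLOSURE({[T' → . T]}), then GOTO on every symbol after a dot until no new states appear). It has 16 states:
  I0: { [F → . ; x], [F → . ;], [F → . id F x], [T → . ; x], [T → . F x L], [T → . x L id], [T' → . T] }  — shift
  I1: { [F → ; . x], [F → ; .], [T → ; . x] }  — shift, reduce
  I2: { [T → F . x L] }  — shift
  I3: { [T' → T .] }  — accept
  I4: { [F → . ; x], [F → . ;], [F → . id F x], [F → id . F x] }  — shift
  I5: { [F → . ; x], [F → . ;], [F → . id F x], [L → . T], [T → . ; x], [T → . F x L], [T → . x L id], [T → x . L id] }  — shift
  I6: { [T → x L . id] }  — shift
  I7: { [L → T .] }  — reduce
  I8: { [T → x L id .] }  — reduce
  I9: { [F → ; . x], [F → ; .] }  — shift, reduce
  I10: { [F → id F . x] }  — shift
  I11: { [F → id F x .] }  — reduce
  I12: { [F → ; x .] }  — reduce
  I13: { [F → . ; x], [F → . ;], [F → . id F x], [L → . T], [T → . ; x], [T → . F x L], [T → . x L id], [T → F x . L] }  — shift
  I14: { [T → F x L .] }  — reduce
  I15: { [F → ; x .], [T → ; x .] }  — 2 reduces

I15 contains complete items [F → ; x .], [T → ; x .] — reduce-reduce conflict.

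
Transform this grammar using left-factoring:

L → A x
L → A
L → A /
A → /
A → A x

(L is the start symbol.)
L → A L'
L' → x
L' → ε
L' → /
A → /
A → A x

Left-factoring transforms A → αβ₁ | αβ₂ into A → αA' and A' → β₁ | β₂
(α is the longest common prefix among the alternatives). Repeat until
no nonterminal has two alternatives with a common prefix.

Round 1: L has alternatives sharing prefix 'A'. Introduce L': L → A L'
  Add: L' → x
  Add: L' → ε
  Add: L' → /

No remaining common prefixes — done.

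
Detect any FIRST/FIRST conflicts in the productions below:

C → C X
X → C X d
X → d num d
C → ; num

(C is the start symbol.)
Yes. C → C X / C → ';' num on { ';' }

A FIRST/FIRST conflict occurs when two productions N → α and N → β for the same non-terminal have FIRST(α) ∩ FIRST(β) ≠ ∅ (with ε ∈ FIRST of a nullable right-hand side, so two nullable alternatives also conflict).

FIRST sets of the non-terminals at (or reachable through a nullable prefix from) the front of some alternative:
  FIRST(C) = { ';' }

Productions for C:
  C → C X: FIRST = { ';' }
  C → ; num: FIRST = { ';' }
Productions for X:
  X → C X d: FIRST = { ';' }
  X → d num d: FIRST = { 'd' }

Conflict for C: C → C X and C → ; num
  Overlap: { ';' }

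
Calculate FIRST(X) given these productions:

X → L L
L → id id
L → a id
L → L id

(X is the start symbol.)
{ 'a', 'id' }

FIRST sets of the other non-terminals involved (by the same procedure, iterated to a fixed point):
  FIRST(L) = { 'a', 'id' }

From X → L L:
  - L is a non-terminal: add FIRST(L) \ {ε} = { 'a', 'id' }
    L is not nullable, so stop

Collecting: FIRST(X) = { 'a', 'id' }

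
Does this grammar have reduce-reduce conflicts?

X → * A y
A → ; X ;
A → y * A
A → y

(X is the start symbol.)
A reduce-reduce conflict occurs when an LR(0) state has two complete items [A → α .] and [B → β .] — both call for a reduction, and with no lookahead the parser cannot choose between them.

Augment with X' → X and build the canonical LR(0) collection (I0 = CLOSURE({[X' → . X]}), then GOTO on every symbol after a dot until no new states appear). It has 11 states:
  I0: { [X → . * A y], [X' → . X] }  — shift
  I1: { [A → . ; X ;], [A → . y * A], [A → . y], [X → * . A y] }  — shift
  I2: { [X' → X .] }  — accept
  I3: { [A → ; . X ;], [X → . * A y] }  — shift
  I4: { [X → * A . y] }  — shift
  I5: { [A → y . * A], [A → y .] }  — shift, reduce
  I6: { [A → . ; X ;], [A → . y * A], [A → . y], [A → y * . A] }  — shift
  I7: { [A → y * A .] }  — reduce
  I8: { [X → * A y .] }  — reduce
  I9: { [A → ; X . ;] }  — shift
  I10: { [A → ; X ; .] }  — reduce

No state contains more than one complete item.

Answer: No reduce-reduce conflicts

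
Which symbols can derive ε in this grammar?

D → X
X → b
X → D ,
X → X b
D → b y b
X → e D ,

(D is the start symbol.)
There are no ε-productions, so no non-terminal can derive ε.
No non-terminals are nullable.

Answer: None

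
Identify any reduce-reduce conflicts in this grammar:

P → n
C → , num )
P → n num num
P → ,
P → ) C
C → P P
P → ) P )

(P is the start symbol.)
A reduce-reduce conflict occurs when an LR(0) state has two complete items [A → α .] and [B → β .] — both call for a reduction, and with no lookahead the parser cannot choose between them.

Augment with P' → P and build the canonical LR(0) collection (I0 = CLOSURE({[P' → . P]}), then GOTO on every symbol after a dot until no new states appear). It has 14 states:
  I0: { [P → . ) C], [P → . ) P )], [P → . ,], [P → . n num num], [P → . n], [P' → . P] }  — shift
  I1: { [C → . , num )], [C → . P P], [P → ) . C], [P → ) . P )], [P → . ) C], [P → . ) P )], [P → . ,], [P → . n num num], [P → . n] }  — shift
  I2: { [P → , .] }  — reduce
  I3: { [P' → P .] }  — accept
  I4: { [P → n . num num], [P → n .] }  — shift, reduce
  I5: { [P → n num . num] }  — shift
  I6: { [P → n num num .] }  — reduce
  I7: { [C → , . num )], [P → , .] }  — shift, reduce
  I8: { [P → ) C .] }  — reduce
  I9: { [C → P . P], [P → ) P . )], [P → . ) C], [P → . ) P )], [P → . ,], [P → . n num num], [P → . n] }  — shift
  I10: { [C → . , num )], [C → . P P], [P → ) . C], [P → ) . P )], [P → ) P ) .], [P → . ) C], [P → . ) P )], [P → . ,], [P → . n num num], [P → . n] }  — shift, reduce
  I11: { [C → P P .] }  — reduce
  I12: { [C → , num . )] }  — shift
  I13: { [C → , num ) .] }  — reduce

No state contains more than one complete item.

Answer: No reduce-reduce conflicts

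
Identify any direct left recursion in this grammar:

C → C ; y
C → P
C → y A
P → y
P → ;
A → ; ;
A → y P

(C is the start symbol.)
Direct left recursion occurs when N → N α for some non-terminal N (the right-hand side begins with the left-hand side itself).

C → C ; y: LEFT RECURSIVE (starts with C)
C → P: starts with P
C → y A: starts with y
P → y: starts with y
P → ;: starts with ';'
A → ; ;: starts with ';'
A → y P: starts with y

The grammar has direct left recursion on: C.

Answer: Yes, C is left-recursive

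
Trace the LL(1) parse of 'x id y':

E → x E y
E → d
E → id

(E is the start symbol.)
Stack is shown with the top on the left.

Stack    Input     Action
-------------------------
E $      x id y $  output E → x E y
x E y $  x id y $  match 'x'
E y $    id y $    output E → id
id y $   id y $    match 'id'
y $      y $       match 'y'
$        $         accept

The string is accepted.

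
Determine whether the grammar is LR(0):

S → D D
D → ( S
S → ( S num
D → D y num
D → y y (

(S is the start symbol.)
Augment with S' → S and build the canonical LR(0) collection (I0 = CLOSURE({[S' → . S]}), then GOTO on every symbol after a dot until no new states appear). It has 15 states:
  I0: { [D → . ( S], [D → . D y num], [D → . y y (], [S → . ( S num], [S → . D D], [S' → . S] }  — shift
  I1: { [D → ( . S], [D → . ( S], [D → . D y num], [D → . y y (], [S → ( . S num], [S → . ( S num], [S → . D D] }  — shift
  I2: { [D → . ( S], [D → . D y num], [D → . y y (], [D → D . y num], [S → D . D] }  — shift
  I3: { [S' → S .] }  — accept
  I4: { [D → y . y (] }  — shift
  I5: { [D → y y . (] }  — shift
  I6: { [D → y y ( .] }  — reduce
  I7: { [D → ( . S], [D → . ( S], [D → . D y num], [D → . y y (], [S → . ( S num], [S → . D D] }  — shift
  I8: { [D → D . y num], [S → D D .] }  — shift, reduce
  I9: { [D → D y . num], [D → y . y (] }  — shift
  I10: { [D → D y num .] }  — reduce
  I11: { [D → D y . num] }  — shift
  I12: { [D → ( S .] }  — reduce
  I13: { [D → ( S .], [S → ( S . num] }  — shift, reduce
  I14: { [S → ( S num .] }  — reduce

Conflict in state I8:
  Shift-reduce conflict between [S → D D .] and [D → D . y num]
So the grammar is NOT LR(0).

Answer: No. Shift-reduce conflict between [S → D D .] and [D → D . y num]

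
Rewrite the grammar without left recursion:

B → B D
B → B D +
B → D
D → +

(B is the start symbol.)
B is directly left-recursive. The standard transformation for
  A → A α₁ | ... | A α_m | β₁ | ... | β_n
is
  A  → β₁ A' | ... | β_n A'
  A' → α₁ A' | ... | α_m A' | ε

B → D becomes B → D B'
B → B D becomes B' → D B'
B → B D + becomes B' → D + B'
Add B' → ε

Productions for other non-terminals are unchanged:
  D → +

Resulting grammar:
B → D B'
B' → D B'
B' → D + B'
B' → ε
D → +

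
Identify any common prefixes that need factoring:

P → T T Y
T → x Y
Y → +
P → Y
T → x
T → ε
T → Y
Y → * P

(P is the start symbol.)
Left-factoring is needed when two productions for the same non-terminal
share a common prefix on the right-hand side.

Productions for P:
  P → T T Y
  P → Y
Productions for T:
  T → x Y
  T → x
  T → ε
  T → Y
Productions for Y:
  Y → +
  Y → * P

Found common prefix 'x' in productions for T

Answer: Yes, T has productions with common prefix 'x'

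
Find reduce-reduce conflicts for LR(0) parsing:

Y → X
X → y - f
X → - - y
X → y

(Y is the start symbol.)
Augment with Y' → Y and build the canonical LR(0) collection (I0 = CLOSURE({[Y' → . Y]}), then GOTO on every symbol after a dot until no new states appear). It has 9 states:
  I0: { [X → . - - y], [X → . y - f], [X → . y], [Y → . X], [Y' → . Y] }  — shift
  I1: { [X → - . - y] }  — shift
  I2: { [Y → X .] }  — reduce
  I3: { [Y' → Y .] }  — accept
  I4: { [X → y . - f], [X → y .] }  — shift, reduce
  I5: { [X → y - . f] }  — shift
  I6: { [X → y - f .] }  — reduce
  I7: { [X → - - . y] }  — shift
  I8: { [X → - - y .] }  — reduce

No state contains more than one complete item.

Answer: No reduce-reduce conflicts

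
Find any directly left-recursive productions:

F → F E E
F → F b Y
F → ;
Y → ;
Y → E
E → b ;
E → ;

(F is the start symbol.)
F → F E E: LEFT RECURSIVE (starts with F)
F → F b Y: LEFT RECURSIVE (starts with F)
F → ;: starts with ';'
Y → ;: starts with ';'
Y → E: starts with E
E → b ;: starts with b
E → ;: starts with ';'

The grammar has direct left recursion on: F.

Answer: Yes, F is left-recursive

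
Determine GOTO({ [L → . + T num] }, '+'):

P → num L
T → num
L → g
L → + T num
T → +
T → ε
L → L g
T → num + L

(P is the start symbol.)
{ [L → + . T num], [T → . +], [T → . num + L], [T → . num], [T → .] }

GOTO(I, '+') = CLOSURE({ [A → αX.β] : [A → α.Xβ] ∈ I, X = '+' })

Items with dot before '+', with the dot advanced:
  [L → . + T num] → [L → + . T num]
Closure of the advanced items:
  [L → + . T num] has the dot before T: add [T → . num], [T → . +], [T → .], [T → . num + L]

GOTO = { [L → + . T num], [T → . +], [T → . num + L], [T → . num], [T → .] }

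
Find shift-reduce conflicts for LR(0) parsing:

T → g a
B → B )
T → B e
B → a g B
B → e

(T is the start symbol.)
Yes — I8: [B → a g B .] vs [B → B . )]

Augment with T' → T and build the canonical LR(0) collection (I0 = CLOSURE({[T' → . T]}), then GOTO on every symbol after a dot until no new states appear). It has 11 states:
  I0: { [B → . B )], [B → . a g B], [B → . e], [T → . B e], [T → . g a], [T' → . T] }  — shift
  I1: { [B → B . )], [T → B . e] }  — shift
  I2: { [T' → T .] }  — accept
  I3: { [B → a . g B] }  — shift
  I4: { [B → e .] }  — reduce
  I5: { [T → g . a] }  — shift
  I6: { [T → g a .] }  — reduce
  I7: { [B → . B )], [B → . a g B], [B → . e], [B → a g . B] }  — shift
  I8: { [B → B . )], [B → a g B .] }  — shift, reduce
  I9: { [B → B ) .] }  — reduce
  I10: { [T → B e .] }  — reduce

I8 contains reduce item [B → a g B .] and shift item [B → B . )] — shift-reduce conflict.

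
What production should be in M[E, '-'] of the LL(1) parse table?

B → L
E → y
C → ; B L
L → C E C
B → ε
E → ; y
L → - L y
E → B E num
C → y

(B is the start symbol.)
To find M[E, '-'], we find productions for E where '-' is in the predict set (PREDICT(N → α) = (FIRST(α) \ {ε}) ∪ (FOLLOW(N) if α ⇒* ε)).

Relevant sets:
  FIRST(B) = { '-', ';', 'y', ε }
  FIRST(E) = { '-', ';', 'y' }

E → y: PREDICT = { 'y' }
E → ; y: PREDICT = { ';' }
E → B E num: PREDICT = { '-', ';', 'y' }
  '-' is in predict set, so this production goes in M[E, '-']

M[E, '-'] = E → B E num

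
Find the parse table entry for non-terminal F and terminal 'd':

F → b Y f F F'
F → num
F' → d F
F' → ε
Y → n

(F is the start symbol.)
To find M[F, 'd'], we find productions for F where 'd' is in the predict set (PREDICT(N → α) = (FIRST(α) \ {ε}) ∪ (FOLLOW(N) if α ⇒* ε)).

F → b Y f F F': PREDICT = { 'b' }
F → num: PREDICT = { 'num' }

M[F, 'd'] is empty (no production applies)

Answer: Empty (error entry)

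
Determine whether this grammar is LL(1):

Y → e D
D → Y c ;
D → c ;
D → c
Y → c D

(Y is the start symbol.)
No. Predict set conflict for D: { 'c' }

Relevant sets:
  FIRST(Y) = { 'c', 'e' }

For Y:
  PREDICT(Y → e D) = { 'e' }
  PREDICT(Y → c D) = { 'c' }
For D:
  PREDICT(D → Y c ';') = { 'c', 'e' }
  PREDICT(D → c ';') = { 'c' }
  PREDICT(D → c) = { 'c' }

Conflict found: Predict set conflict for D: { 'c' }
The grammar is NOT LL(1).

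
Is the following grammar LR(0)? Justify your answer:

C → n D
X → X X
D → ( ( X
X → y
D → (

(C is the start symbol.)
A grammar is LR(0) if no state in the canonical LR(0) collection has:
  - both a shift item (dot before a terminal) and a complete item (shift-reduce conflict), or
  - two or more complete items (reduce-reduce conflict; the accept item [C' → C .] counts as a complete item here).

Augment with C' → C and build the canonical LR(0) collection (I0 = CLOSURE({[C' → . C]}), then GOTO on every symbol after a dot until no new states appear). It has 9 states:
  I0: { [C → . n D], [C' → . C] }  — shift
  I1: { [C' → C .] }  — accept
  I2: { [C → n . D], [D → . ( ( X], [D → . (] }  — shift
  I3: { [D → ( . ( X], [D → ( .] }  — shift, reduce
  I4: { [C → n D .] }  — reduce
  I5: { [D → ( ( . X], [X → . X X], [X → . y] }  — shift
  I6: { [D → ( ( X .], [X → . X X], [X → . y], [X → X . X] }  — shift, reduce
  I7: { [X → y .] }  — reduce
  I8: { [X → . X X], [X → . y], [X → X . X], [X → X X .] }  — shift, reduce

Conflict in state I3:
  Shift-reduce conflict between [D → ( .] and [D → ( . ( X]
So the grammar is NOT LR(0).

Answer: No. Shift-reduce conflict between [D → ( .] and [D → ( . ( X]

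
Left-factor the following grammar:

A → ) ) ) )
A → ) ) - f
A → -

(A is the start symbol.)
Left-factoring transforms A → αβ₁ | αβ₂ into A → αA' and A' → β₁ | β₂
(α is the longest common prefix among the alternatives). Repeat until
no nonterminal has two alternatives with a common prefix.

Round 1: A has alternatives sharing prefix ') )'. Introduce A': A → ) ) A'
  Add: A' → ) )
  Add: A' → - f

No remaining common prefixes — done.

Resulting grammar:
A → ) ) A'
A' → ) )
A' → - f
A → -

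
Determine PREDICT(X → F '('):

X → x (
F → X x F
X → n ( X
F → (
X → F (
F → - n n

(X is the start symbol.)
{ '(', '-', 'n', 'x' }

PREDICT(X → F '(') = (FIRST(RHS) \ {ε}) ∪ (FOLLOW(X) if ε ∈ FIRST(RHS), i.e. RHS ⇒* ε)
FIRST(F) = { '(', '-', 'n', 'x' }
FIRST(F '(') = { '(', '-', 'n', 'x' }
ε ∉ FIRST(F '('), so FOLLOW(X) is not added.
PREDICT(X → F '(') = { '(', '-', 'n', 'x' }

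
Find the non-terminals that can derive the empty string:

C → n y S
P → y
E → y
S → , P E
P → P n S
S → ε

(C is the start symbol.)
{ 'S' }

A non-terminal is nullable if it can derive ε (the empty string): either it has an ε-production, or it has a production whose right-hand side consists entirely of nullable non-terminals.

ε-productions: S → ε
So S is immediately nullable.
No further non-terminal can be added: every production for the remaining non-terminals contains a terminal or a non-nullable non-terminal.
Nullable = { 'S' }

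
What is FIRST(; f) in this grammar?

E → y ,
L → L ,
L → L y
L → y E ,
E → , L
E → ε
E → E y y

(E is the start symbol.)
To compute FIRST(; f), process the symbols left to right:
Symbol ; is a terminal. Add ';' and stop.
FIRST(; f) = { ';' }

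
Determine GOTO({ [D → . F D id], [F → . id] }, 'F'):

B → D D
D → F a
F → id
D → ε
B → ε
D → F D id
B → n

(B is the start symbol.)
GOTO(I, 'F') = CLOSURE({ [A → αX.β] : [A → α.Xβ] ∈ I, X = 'F' })

Items with dot before 'F', with the dot advanced:
  [D → . F D id] → [D → F . D id]
Closure of the advanced items:
  [D → F . D id] has the dot before D: add [D → . F a], [D → .], [D → . F D id]
  [D → . F a] has the dot before F: add [F → . id]

GOTO = { [D → . F D id], [D → . F a], [D → .], [D → F . D id], [F → . id] }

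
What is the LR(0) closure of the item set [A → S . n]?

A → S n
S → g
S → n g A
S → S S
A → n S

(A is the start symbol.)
Start with: [A → S . n]
The dot precedes the terminal n, so nothing is added.

CLOSURE = { [A → S . n] }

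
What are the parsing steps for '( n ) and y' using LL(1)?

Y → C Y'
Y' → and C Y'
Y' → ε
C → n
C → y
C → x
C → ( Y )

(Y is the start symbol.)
LL(1) parsing maintains a stack (initially the start symbol over $) and the input. At each step: if the stack top is a terminal, match it against the current input token; if it is a non-terminal N, replace it with the RHS of M[N, lookahead] (the unique production whose predict set contains the lookahead).

Stack is shown with the top on the left.

Stack        Input          Action
----------------------------------
Y $          ( n ) and y $  output Y → C Y'
C Y' $       ( n ) and y $  output C → ( Y )
( Y ) Y' $   ( n ) and y $  match '('
Y ) Y' $     n ) and y $    output Y → C Y'
C Y' ) Y' $  n ) and y $    output C → n
n Y' ) Y' $  n ) and y $    match 'n'
Y' ) Y' $    ) and y $      output Y' → ε
) Y' $       ) and y $      match ')'
Y' $         and y $        output Y' → and C Y'
and C Y' $   and y $        match 'and'
C Y' $       y $            output C → y
y Y' $       y $            match 'y'
Y' $         $              output Y' → ε
$            $              accept

The string is accepted.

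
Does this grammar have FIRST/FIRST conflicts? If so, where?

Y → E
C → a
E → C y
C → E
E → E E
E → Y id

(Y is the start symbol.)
A FIRST/FIRST conflict occurs when two productions N → α and N → β for the same non-terminal have FIRST(α) ∩ FIRST(β) ≠ ∅ (with ε ∈ FIRST of a nullable right-hand side, so two nullable alternatives also conflict).

FIRST sets of the non-terminals at (or reachable through a nullable prefix from) the front of some alternative:
  FIRST(E) = { 'a' }
  FIRST(C) = { 'a' }
  FIRST(Y) = { 'a' }

Productions for C:
  C → a: FIRST = { 'a' }
  C → E: FIRST = { 'a' }
Productions for E:
  E → C y: FIRST = { 'a' }
  E → E E: FIRST = { 'a' }
  E → Y id: FIRST = { 'a' }
Y has only one production, so no FIRST/FIRST conflict is possible there.

Conflict for C: C → a and C → E
  Overlap: { 'a' }
Conflict for E: E → C y and E → E E
  Overlap: { 'a' }
Conflict for E: E → C y and E → Y id
  Overlap: { 'a' }
Conflict for E: E → E E and E → Y id
  Overlap: { 'a' }

Answer: Yes. C → a / C → E on { 'a' }; E → C y / E → E E on { 'a' }; E → C y / E → Y id on { 'a' }; E → E E / E → Y id on { 'a' }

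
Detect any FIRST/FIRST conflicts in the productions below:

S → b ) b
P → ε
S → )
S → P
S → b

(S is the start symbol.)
Yes. S → b ')' b / S → b on { 'b' }

FIRST sets of the non-terminals at (or reachable through a nullable prefix from) the front of some alternative:
  FIRST(P) = { ε }

Productions for S:
  S → b ) b: FIRST = { 'b' }
  S → ): FIRST = { ')' }
  S → P: FIRST = { ε }
  S → b: FIRST = { 'b' }
P has only one production, so no FIRST/FIRST conflict is possible there.

Conflict for S: S → b ) b and S → b
  Overlap: { 'b' }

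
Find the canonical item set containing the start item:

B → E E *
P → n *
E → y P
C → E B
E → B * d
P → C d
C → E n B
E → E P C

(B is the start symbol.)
{ [B → . E E *], [B' → . B], [E → . B * d], [E → . E P C], [E → . y P] }

First, augment the grammar with B' → B
I₀ = CLOSURE({ [B' → . B] }):
  [B' → . B] has the dot before B: add [B → . E E *]
  [B → . E E *] has the dot before E: add [E → . y P], [E → . B * d], [E → . E P C]
No further items can be added.

I₀ = { [B → . E E *], [B' → . B], [E → . B * d], [E → . E P C], [E → . y P] }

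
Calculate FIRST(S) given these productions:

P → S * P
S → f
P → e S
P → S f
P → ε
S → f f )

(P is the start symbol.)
{ 'f' }

To compute FIRST(S), examine every production with S on the left-hand side, reading each right-hand side left to right until a non-nullable symbol is reached.

From S → f:
  - f is a terminal: add 'f' and stop
From S → f f ):
  - f is a terminal: add 'f' and stop

Collecting: FIRST(S) = { 'f' }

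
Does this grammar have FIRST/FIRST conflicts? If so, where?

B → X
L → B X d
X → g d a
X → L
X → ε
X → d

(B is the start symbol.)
A FIRST/FIRST conflict occurs when two productions N → α and N → β for the same non-terminal have FIRST(α) ∩ FIRST(β) ≠ ∅ (with ε ∈ FIRST of a nullable right-hand side, so two nullable alternatives also conflict).

FIRST sets of the non-terminals at (or reachable through a nullable prefix from) the front of some alternative:
  FIRST(L) = { 'd', 'g' }

Productions for X:
  X → g d a: FIRST = { 'g' }
  X → L: FIRST = { 'd', 'g' }
  X → ε: FIRST = { ε }
  X → d: FIRST = { 'd' }
B, L have only one production, so no FIRST/FIRST conflict is possible there.

Conflict for X: X → g d a and X → L
  Overlap: { 'g' }
Conflict for X: X → L and X → d
  Overlap: { 'd' }

Answer: Yes. X → g d a / X → L on { 'g' }; X → L / X → d on { 'd' }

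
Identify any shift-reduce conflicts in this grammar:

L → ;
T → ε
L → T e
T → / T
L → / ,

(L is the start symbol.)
A shift-reduce conflict occurs when an LR(0) state has both:
  - a complete (reduce) item [A → α .] (dot at the end), and
  - a shift item [B → β . c γ] (dot before a terminal).

Augment with L' → L and build the canonical LR(0) collection (I0 = CLOSURE({[L' → . L]}), then GOTO on every symbol after a dot until no new states appear). It has 9 states:
  I0: { [L → . / ,], [L → . ;], [L → . T e], [L' → . L], [T → . / T], [T → .] }  — shift, reduce
  I1: { [L → / . ,], [T → . / T], [T → .], [T → / . T] }  — shift, reduce
  I2: { [L → ; .] }  — reduce
  I3: { [L' → L .] }  — accept
  I4: { [L → T . e] }  — shift
  I5: { [L → T e .] }  — reduce
  I6: { [L → / , .] }  — reduce
  I7: { [T → . / T], [T → .], [T → / . T] }  — shift, reduce
  I8: { [T → / T .] }  — reduce

I0 contains reduce item [T → .] and shift items [L → . / ,], [L → . ;], [T → . / T] — shift-reduce conflict.
I1 contains reduce item [T → .] and shift items [L → / . ,], [T → . / T] — shift-reduce conflict.
I7 contains reduce item [T → .] and shift item [T → . / T] — shift-reduce conflict.

Answer: Yes — I0: [T → .] vs [L → . / ,]; I1: [T → .] vs [L → / . ,]; I7: [T → .] vs [T → . / T]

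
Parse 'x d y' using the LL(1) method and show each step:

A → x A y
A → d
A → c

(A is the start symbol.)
LL(1) parsing maintains a stack (initially the start symbol over $) and the input. At each step: if the stack top is a terminal, match it against the current input token; if it is a non-terminal N, replace it with the RHS of M[N, lookahead] (the unique production whose predict set contains the lookahead).

Stack is shown with the top on the left.

Stack    Input    Action
------------------------
A $      x d y $  output A → x A y
x A y $  x d y $  match 'x'
A y $    d y $    output A → d
d y $    d y $    match 'd'
y $      y $      match 'y'
$        $        accept

The string is accepted.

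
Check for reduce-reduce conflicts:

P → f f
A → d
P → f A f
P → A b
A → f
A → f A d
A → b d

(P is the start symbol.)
Yes — I7: [A → f .] vs [P → f f .]

A reduce-reduce conflict occurs when an LR(0) state has two complete items [A → α .] and [B → β .] — both call for a reduction, and with no lookahead the parser cannot choose between them.

Augment with P' → P and build the canonical LR(0) collection (I0 = CLOSURE({[P' → . P]}), then GOTO on every symbol after a dot until no new states appear). It has 14 states:
  I0: { [A → . b d], [A → . d], [A → . f A d], [A → . f], [P → . A b], [P → . f A f], [P → . f f], [P' → . P] }  — shift
  I1: { [P → A . b] }  — shift
  I2: { [P' → P .] }  — accept
  I3: { [A → b . d] }  — shift
  I4: { [A → d .] }  — reduce
  I5: { [A → . b d], [A → . d], [A → . f A d], [A → . f], [A → f . A d], [A → f .], [P → f . A f], [P → f . f] }  — shift, reduce
  I6: { [A → f A . d], [P → f A . f] }  — shift
  I7: { [A → . b d], [A → . d], [A → . f A d], [A → . f], [A → f . A d], [A → f .], [P → f f .] }  — shift, 2 reduces
  I8: { [A → f A . d] }  — shift
  I9: { [A → . b d], [A → . d], [A → . f A d], [A → . f], [A → f . A d], [A → f .] }  — shift, reduce
  I10: { [A → f A d .] }  — reduce
  I11: { [P → f A f .] }  — reduce
  I12: { [A → b d .] }  — reduce
  I13: { [P → A b .] }  — reduce

I7 contains complete items [A → f .], [P → f f .] — reduce-reduce conflict.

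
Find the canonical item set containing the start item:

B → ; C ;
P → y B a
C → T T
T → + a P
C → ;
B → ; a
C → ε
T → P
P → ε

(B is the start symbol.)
{ [B → . ; C ;], [B → . ; a], [B' → . B] }

First, augment the grammar with B' → B
I₀ = CLOSURE({ [B' → . B] }):
  [B' → . B] has the dot before B: add [B → . ; C ;], [B → . ; a]
No further items can be added.

I₀ = { [B → . ; C ;], [B → . ; a], [B' → . B] }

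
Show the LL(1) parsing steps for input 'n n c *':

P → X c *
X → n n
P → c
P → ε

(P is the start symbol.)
Stack is shown with the top on the left.

Stack      Input      Action
----------------------------
P $        n n c * $  output P → X c *
X c * $    n n c * $  output X → n n
n n c * $  n n c * $  match 'n'
n c * $    n c * $    match 'n'
c * $      c * $      match 'c'
* $        * $        match '*'
$          $          accept

The string is accepted.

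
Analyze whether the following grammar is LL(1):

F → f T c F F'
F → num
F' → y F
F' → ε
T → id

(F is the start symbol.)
Relevant sets:
  FOLLOW(F') = { $, 'y' }

For F:
  PREDICT(F → f T c F F') = { 'f' }
  PREDICT(F → num) = { 'num' }
For F':
  PREDICT(F' → y F) = { 'y' }
  PREDICT(F' → ε) = { $, 'y' }
T has a single production, so nothing to check there.

Conflict found: Predict set conflict for F': { 'y' }
The grammar is NOT LL(1).

Answer: No. Predict set conflict for F': { 'y' }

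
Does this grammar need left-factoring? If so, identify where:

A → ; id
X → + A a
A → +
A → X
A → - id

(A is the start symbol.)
No, left-factoring is not needed

Left-factoring is needed when two productions for the same non-terminal
share a common prefix on the right-hand side.

Productions for A:
  A → ; id
  A → +
  A → X
  A → - id

No common prefixes found.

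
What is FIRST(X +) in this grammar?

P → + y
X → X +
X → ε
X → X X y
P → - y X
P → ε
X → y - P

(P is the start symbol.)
FIRST sets of the non-terminals involved (from the grammar, by fixed-point iteration):
  FIRST(X) = { '+', 'y', ε }

To compute FIRST(X +), process the symbols left to right:
Symbol X is a non-terminal. Add FIRST(X) \ {ε} = { '+', 'y' }
X is nullable (ε ∈ FIRST(X)), continue to the next symbol.
Symbol + is a terminal. Add '+' and stop.
FIRST(X +) = { '+', 'y' }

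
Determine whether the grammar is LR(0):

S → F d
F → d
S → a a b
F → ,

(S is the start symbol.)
Augment with S' → S and build the canonical LR(0) collection (I0 = CLOSURE({[S' → . S]}), then GOTO on every symbol after a dot until no new states appear). It has 9 states:
  I0: { [F → . ,], [F → . d], [S → . F d], [S → . a a b], [S' → . S] }  — shift
  I1: { [F → , .] }  — reduce
  I2: { [S → F . d] }  — shift
  I3: { [S' → S .] }  — accept
  I4: { [S → a . a b] }  — shift
  I5: { [F → d .] }  — reduce
  I6: { [S → a a . b] }  — shift
  I7: { [S → a a b .] }  — reduce
  I8: { [S → F d .] }  — reduce

Every state is either a pure shift/goto state or contains exactly one complete item and nothing to shift — no conflicts. The grammar is LR(0).

Answer: Yes, the grammar is LR(0)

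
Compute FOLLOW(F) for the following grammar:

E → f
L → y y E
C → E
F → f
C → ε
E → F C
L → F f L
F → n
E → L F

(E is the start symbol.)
{ $, 'f', 'n', 'y' }

In E → F C: F is followed by C, add FIRST(C) \ {ε} = { 'f', 'n', 'y' }
  C is nullable, so also add FOLLOW(E)
In L → F f L: F is followed by f L, add FIRST(f L) \ {ε} = { 'f' }
In E → L F: F is at the end, add FOLLOW(E)

The FOLLOW sets referred to above (computed the same way, to a fixed point):
  FOLLOW(E) = { $, 'f', 'n' }

Taking the union: FOLLOW(F) = { $, 'f', 'n', 'y' }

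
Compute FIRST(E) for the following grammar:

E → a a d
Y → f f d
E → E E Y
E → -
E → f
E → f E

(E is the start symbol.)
{ '-', 'a', 'f' }

To compute FIRST(E), examine every production with E on the left-hand side, reading each right-hand side left to right until a non-nullable symbol is reached.

From E → a a d:
  - a is a terminal: add 'a' and stop
From E → E E Y:
  - E is the symbol being defined: contributes nothing new
    E is not nullable, so stop
From E → -:
  - '-' is a terminal: add '-' and stop
From E → f:
  - f is a terminal: add 'f' and stop
From E → f E:
  - f is a terminal: add 'f' and stop

Collecting: FIRST(E) = { '-', 'a', 'f' }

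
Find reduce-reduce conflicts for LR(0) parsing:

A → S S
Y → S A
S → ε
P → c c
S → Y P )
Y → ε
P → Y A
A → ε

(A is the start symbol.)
Yes — I0: [A → .] vs [S → .]; I2: [A → .] vs [S → .]; I3: [S → .] vs [Y → .]; I5: [A → .] vs [S → .]; I6: [A → .] vs [S → .]; I12: [A → .] vs [A → S S .]

Augment with A' → A and build the canonical LR(0) collection (I0 = CLOSURE({[A' → . A]}), then GOTO on every symbol after a dot until no new states appear). It has 13 states:
  I0: { [A → . S S], [A → .], [A' → . A], [S → . Y P )], [S → .], [Y → . S A], [Y → .] }  — 3 reduces
  I1: { [A' → A .] }  — accept
  I2: { [A → . S S], [A → .], [A → S . S], [S → . Y P )], [S → .], [Y → . S A], [Y → .], [Y → S . A] }  — 3 reduces
  I3: { [P → . Y A], [P → . c c], [S → . Y P )], [S → .], [S → Y . P )], [Y → . S A], [Y → .] }  — shift, 2 reduces
  I4: { [S → Y P . )] }  — shift
  I5: { [A → . S S], [A → .], [S → . Y P )], [S → .], [Y → . S A], [Y → .], [Y → S . A] }  — 3 reduces
  I6: { [A → . S S], [A → .], [P → . Y A], [P → . c c], [P → Y . A], [S → . Y P )], [S → .], [S → Y . P )], [Y → . S A], [Y → .] }  — shift, 3 reduces
  I7: { [P → c . c] }  — shift
  I8: { [P → c c .] }  — reduce
  I9: { [P → Y A .] }  — reduce
  I10: { [Y → S A .] }  — reduce
  I11: { [S → Y P ) .] }  — reduce
  I12: { [A → . S S], [A → .], [A → S . S], [A → S S .], [S → . Y P )], [S → .], [Y → . S A], [Y → .], [Y → S . A] }  — 4 reduces

I0 contains complete items [A → .], [S → .], [Y → .] — reduce-reduce conflict.
I2 contains complete items [A → .], [S → .], [Y → .] — reduce-reduce conflict.
I3 contains complete items [S → .], [Y → .] — reduce-reduce conflict.
I5 contains complete items [A → .], [S → .], [Y → .] — reduce-reduce conflict.
I6 contains complete items [A → .], [S → .], [Y → .] — reduce-reduce conflict.
I12 contains complete items [A → .], [A → S S .], [S → .], [Y → .] — reduce-reduce conflict.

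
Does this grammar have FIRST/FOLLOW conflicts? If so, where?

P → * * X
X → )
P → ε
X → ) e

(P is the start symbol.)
Nullable non-terminals: P.

P: nullable alternative(s) P → ε; FOLLOW(P) = { $ }
  P → * * X: FIRST \ {ε} = { '*' } — disjoint from FOLLOW(P)
  P → ε: FIRST \ {ε} = { } — this is the only nullable alternative, skip

X has no nullable alternative, so no FIRST/FOLLOW check is needed there.

No FIRST/FOLLOW conflicts found.

Answer: No FIRST/FOLLOW conflicts.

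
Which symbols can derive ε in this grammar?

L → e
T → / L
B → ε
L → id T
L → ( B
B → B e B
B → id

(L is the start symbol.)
ε-productions: B → ε
So B is immediately nullable.
No further non-terminal can be added: every production for the remaining non-terminals contains a terminal or a non-nullable non-terminal.
Nullable = { 'B' }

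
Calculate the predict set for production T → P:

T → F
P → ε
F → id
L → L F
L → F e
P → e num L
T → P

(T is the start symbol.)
{ $, 'e' }

PREDICT(T → P) = (FIRST(RHS) \ {ε}) ∪ (FOLLOW(T) if ε ∈ FIRST(RHS), i.e. RHS ⇒* ε)
FIRST(P) = { 'e', ε }
FIRST(P) = { 'e', ε }
ε ∈ FIRST(P) (the right-hand side is nullable), so add FOLLOW(T) = { $ }
PREDICT(T → P) = { $, 'e' }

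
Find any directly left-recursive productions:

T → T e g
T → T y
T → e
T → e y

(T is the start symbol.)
Direct left recursion occurs when N → N α for some non-terminal N (the right-hand side begins with the left-hand side itself).

T → T e g: LEFT RECURSIVE (starts with T)
T → T y: LEFT RECURSIVE (starts with T)
T → e: starts with e
T → e y: starts with e

The grammar has direct left recursion on: T.

Answer: Yes, T is left-recursive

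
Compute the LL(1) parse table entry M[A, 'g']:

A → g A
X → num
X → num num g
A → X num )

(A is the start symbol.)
A → g A

To find M[A, 'g'], we find productions for A where 'g' is in the predict set (PREDICT(N → α) = (FIRST(α) \ {ε}) ∪ (FOLLOW(N) if α ⇒* ε)).

Relevant sets:
  FIRST(X) = { 'num' }

A → g A: PREDICT = { 'g' }
  'g' is in predict set, so this production goes in M[A, 'g']
A → X num ): PREDICT = { 'num' }

M[A, 'g'] = A → g A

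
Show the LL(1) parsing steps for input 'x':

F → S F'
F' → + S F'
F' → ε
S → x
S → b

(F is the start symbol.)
LL(1) parsing maintains a stack (initially the start symbol over $) and the input. At each step: if the stack top is a terminal, match it against the current input token; if it is a non-terminal N, replace it with the RHS of M[N, lookahead] (the unique production whose predict set contains the lookahead).

Stack is shown with the top on the left.

Stack   Input  Action
---------------------
F $     x $    output F → S F'
S F' $  x $    output S → x
x F' $  x $    match 'x'
F' $    $      output F' → ε
$       $      accept

The string is accepted.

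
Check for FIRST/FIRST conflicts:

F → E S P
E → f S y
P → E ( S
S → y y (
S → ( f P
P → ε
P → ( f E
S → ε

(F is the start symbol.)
A FIRST/FIRST conflict occurs when two productions N → α and N → β for the same non-terminal have FIRST(α) ∩ FIRST(β) ≠ ∅ (with ε ∈ FIRST of a nullable right-hand side, so two nullable alternatives also conflict).

FIRST sets of the non-terminals at (or reachable through a nullable prefix from) the front of some alternative:
  FIRST(E) = { 'f' }

Productions for P:
  P → E ( S: FIRST = { 'f' }
  P → ε: FIRST = { ε }
  P → ( f E: FIRST = { '(' }
Productions for S:
  S → y y (: FIRST = { 'y' }
  S → ( f P: FIRST = { '(' }
  S → ε: FIRST = { ε }
F, E have only one production, so no FIRST/FIRST conflict is possible there.

All alternatives of each non-terminal have pairwise disjoint FIRST sets.

Answer: No FIRST/FIRST conflicts.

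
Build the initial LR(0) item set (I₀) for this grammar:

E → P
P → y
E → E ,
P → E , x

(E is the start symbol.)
{ [E → . E ,], [E → . P], [E' → . E], [P → . E , x], [P → . y] }

First, augment the grammar with E' → E
I₀ = CLOSURE({ [E' → . E] }):
  [E' → . E] has the dot before E: add [E → . P], [E → . E ,]
  [E → . P] has the dot before P: add [P → . y], [P → . E , x]
No further items can be added.

I₀ = { [E → . E ,], [E → . P], [E' → . E], [P → . E , x], [P → . y] }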